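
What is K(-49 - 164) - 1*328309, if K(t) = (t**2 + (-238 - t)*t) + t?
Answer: -277828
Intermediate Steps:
K(t) = t + t**2 + t*(-238 - t) (K(t) = (t**2 + t*(-238 - t)) + t = t + t**2 + t*(-238 - t))
K(-49 - 164) - 1*328309 = -237*(-49 - 164) - 1*328309 = -237*(-213) - 328309 = 50481 - 328309 = -277828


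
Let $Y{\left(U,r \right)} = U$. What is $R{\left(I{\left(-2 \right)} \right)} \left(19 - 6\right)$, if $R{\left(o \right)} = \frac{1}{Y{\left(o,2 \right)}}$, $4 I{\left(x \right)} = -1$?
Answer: $-52$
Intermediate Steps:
$I{\left(x \right)} = - \frac{1}{4}$ ($I{\left(x \right)} = \frac{1}{4} \left(-1\right) = - \frac{1}{4}$)
$R{\left(o \right)} = \frac{1}{o}$
$R{\left(I{\left(-2 \right)} \right)} \left(19 - 6\right) = \frac{19 - 6}{- \frac{1}{4}} = \left(-4\right) 13 = -52$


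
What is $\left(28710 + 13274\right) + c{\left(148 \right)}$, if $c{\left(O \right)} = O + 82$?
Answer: $42214$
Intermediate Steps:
$c{\left(O \right)} = 82 + O$
$\left(28710 + 13274\right) + c{\left(148 \right)} = \left(28710 + 13274\right) + \left(82 + 148\right) = 41984 + 230 = 42214$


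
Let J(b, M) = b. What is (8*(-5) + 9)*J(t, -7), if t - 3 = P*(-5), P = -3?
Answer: -558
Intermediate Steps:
t = 18 (t = 3 - 3*(-5) = 3 + 15 = 18)
(8*(-5) + 9)*J(t, -7) = (8*(-5) + 9)*18 = (-40 + 9)*18 = -31*18 = -558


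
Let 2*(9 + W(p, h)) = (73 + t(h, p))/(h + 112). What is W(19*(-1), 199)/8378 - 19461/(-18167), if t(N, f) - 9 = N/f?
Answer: 1924949451543/1798736543068 ≈ 1.0702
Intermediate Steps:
t(N, f) = 9 + N/f
W(p, h) = -9 + (82 + h/p)/(2*(112 + h)) (W(p, h) = -9 + ((73 + (9 + h/p))/(h + 112))/2 = -9 + ((82 + h/p)/(112 + h))/2 = -9 + (82 + h/p)/(2*(112 + h)))
W(19*(-1), 199)/8378 - 19461/(-18167) = (((½)*199 - 19*(-1)*(967 + 9*199))/(((19*(-1)))*(112 + 199)))/8378 - 19461/(-18167) = ((199/2 - 1*(-19)*(967 + 1791))/(-19*311))*(1/8378) - 19461*(-1/18167) = -1/19*1/311*(199/2 - 1*(-19)*2758)*(1/8378) + 19461/18167 = -1/19*1/311*(199/2 + 52402)*(1/8378) + 19461/18167 = -1/19*1/311*105003/2*(1/8378) + 19461/18167 = -105003/11818*1/8378 + 19461/18167 = -105003/99011204 + 19461/18167 = 1924949451543/1798736543068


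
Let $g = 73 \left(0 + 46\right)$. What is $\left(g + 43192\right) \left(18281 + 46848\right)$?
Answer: $3031754950$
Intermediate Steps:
$g = 3358$ ($g = 73 \cdot 46 = 3358$)
$\left(g + 43192\right) \left(18281 + 46848\right) = \left(3358 + 43192\right) \left(18281 + 46848\right) = 46550 \cdot 65129 = 3031754950$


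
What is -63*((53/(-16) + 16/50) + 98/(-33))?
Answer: 1652721/4400 ≈ 375.62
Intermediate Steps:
-63*((53/(-16) + 16/50) + 98/(-33)) = -63*((53*(-1/16) + 16*(1/50)) + 98*(-1/33)) = -63*((-53/16 + 8/25) - 98/33) = -63*(-1197/400 - 98/33) = -63*(-78701/13200) = 1652721/4400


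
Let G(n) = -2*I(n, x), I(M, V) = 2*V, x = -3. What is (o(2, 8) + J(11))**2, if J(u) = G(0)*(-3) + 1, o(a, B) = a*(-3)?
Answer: 1681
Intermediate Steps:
G(n) = 12 (G(n) = -4*(-3) = -2*(-6) = 12)
o(a, B) = -3*a
J(u) = -35 (J(u) = 12*(-3) + 1 = -36 + 1 = -35)
(o(2, 8) + J(11))**2 = (-3*2 - 35)**2 = (-6 - 35)**2 = (-41)**2 = 1681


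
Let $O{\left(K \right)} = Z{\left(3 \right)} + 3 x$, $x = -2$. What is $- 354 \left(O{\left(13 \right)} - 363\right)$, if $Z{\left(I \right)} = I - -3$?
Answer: $128502$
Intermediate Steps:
$Z{\left(I \right)} = 3 + I$ ($Z{\left(I \right)} = I + 3 = 3 + I$)
$O{\left(K \right)} = 0$ ($O{\left(K \right)} = \left(3 + 3\right) + 3 \left(-2\right) = 6 - 6 = 0$)
$- 354 \left(O{\left(13 \right)} - 363\right) = - 354 \left(0 - 363\right) = \left(-354\right) \left(-363\right) = 128502$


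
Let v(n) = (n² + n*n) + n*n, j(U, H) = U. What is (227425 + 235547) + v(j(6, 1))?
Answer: 463080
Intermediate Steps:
v(n) = 3*n² (v(n) = (n² + n²) + n² = 2*n² + n² = 3*n²)
(227425 + 235547) + v(j(6, 1)) = (227425 + 235547) + 3*6² = 462972 + 3*36 = 462972 + 108 = 463080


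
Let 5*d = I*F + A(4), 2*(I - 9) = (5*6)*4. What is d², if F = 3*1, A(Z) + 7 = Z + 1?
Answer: 1681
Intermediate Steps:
A(Z) = -6 + Z (A(Z) = -7 + (Z + 1) = -7 + (1 + Z) = -6 + Z)
I = 69 (I = 9 + ((5*6)*4)/2 = 9 + (30*4)/2 = 9 + (½)*120 = 9 + 60 = 69)
F = 3
d = 41 (d = (69*3 + (-6 + 4))/5 = (207 - 2)/5 = (⅕)*205 = 41)
d² = 41² = 1681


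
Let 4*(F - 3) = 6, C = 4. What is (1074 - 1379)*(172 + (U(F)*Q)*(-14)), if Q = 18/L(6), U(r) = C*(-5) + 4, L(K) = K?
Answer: -257420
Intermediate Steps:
F = 9/2 (F = 3 + (¼)*6 = 3 + 3/2 = 9/2 ≈ 4.5000)
U(r) = -16 (U(r) = 4*(-5) + 4 = -20 + 4 = -16)
Q = 3 (Q = 18/6 = 18*(⅙) = 3)
(1074 - 1379)*(172 + (U(F)*Q)*(-14)) = (1074 - 1379)*(172 - 16*3*(-14)) = -305*(172 - 48*(-14)) = -305*(172 + 672) = -305*844 = -257420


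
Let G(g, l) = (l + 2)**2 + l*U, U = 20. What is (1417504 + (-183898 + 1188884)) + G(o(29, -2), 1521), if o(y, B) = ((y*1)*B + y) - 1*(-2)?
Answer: 4772439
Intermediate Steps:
o(y, B) = 2 + y + B*y (o(y, B) = (y*B + y) + 2 = (B*y + y) + 2 = (y + B*y) + 2 = 2 + y + B*y)
G(g, l) = (2 + l)**2 + 20*l (G(g, l) = (l + 2)**2 + l*20 = (2 + l)**2 + 20*l)
(1417504 + (-183898 + 1188884)) + G(o(29, -2), 1521) = (1417504 + (-183898 + 1188884)) + ((2 + 1521)**2 + 20*1521) = (1417504 + 1004986) + (1523**2 + 30420) = 2422490 + (2319529 + 30420) = 2422490 + 2349949 = 4772439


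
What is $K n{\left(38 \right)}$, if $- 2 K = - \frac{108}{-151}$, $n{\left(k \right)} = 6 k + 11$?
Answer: $- \frac{12906}{151} \approx -85.47$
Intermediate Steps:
$n{\left(k \right)} = 11 + 6 k$
$K = - \frac{54}{151}$ ($K = - \frac{\left(-108\right) \frac{1}{-151}}{2} = - \frac{\left(-108\right) \left(- \frac{1}{151}\right)}{2} = \left(- \frac{1}{2}\right) \frac{108}{151} = - \frac{54}{151} \approx -0.35762$)
$K n{\left(38 \right)} = - \frac{54 \left(11 + 6 \cdot 38\right)}{151} = - \frac{54 \left(11 + 228\right)}{151} = \left(- \frac{54}{151}\right) 239 = - \frac{12906}{151}$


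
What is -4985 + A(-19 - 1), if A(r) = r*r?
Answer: -4585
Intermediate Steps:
A(r) = r²
-4985 + A(-19 - 1) = -4985 + (-19 - 1)² = -4985 + (-20)² = -4985 + 400 = -4585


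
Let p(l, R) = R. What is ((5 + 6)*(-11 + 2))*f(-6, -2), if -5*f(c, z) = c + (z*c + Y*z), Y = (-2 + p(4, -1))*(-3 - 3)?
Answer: -594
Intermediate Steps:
Y = 18 (Y = (-2 - 1)*(-3 - 3) = -3*(-6) = 18)
f(c, z) = -18*z/5 - c/5 - c*z/5 (f(c, z) = -(c + (z*c + 18*z))/5 = -(c + (c*z + 18*z))/5 = -(c + (18*z + c*z))/5 = -(c + 18*z + c*z)/5 = -18*z/5 - c/5 - c*z/5)
((5 + 6)*(-11 + 2))*f(-6, -2) = ((5 + 6)*(-11 + 2))*(-18/5*(-2) - ⅕*(-6) - ⅕*(-6)*(-2)) = (11*(-9))*(36/5 + 6/5 - 12/5) = -99*6 = -594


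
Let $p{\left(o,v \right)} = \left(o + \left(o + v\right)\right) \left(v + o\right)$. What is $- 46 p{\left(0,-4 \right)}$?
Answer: $-736$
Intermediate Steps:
$p{\left(o,v \right)} = \left(o + v\right) \left(v + 2 o\right)$ ($p{\left(o,v \right)} = \left(v + 2 o\right) \left(o + v\right) = \left(o + v\right) \left(v + 2 o\right)$)
$- 46 p{\left(0,-4 \right)} = - 46 \left(\left(-4\right)^{2} + 2 \cdot 0^{2} + 3 \cdot 0 \left(-4\right)\right) = - 46 \left(16 + 2 \cdot 0 + 0\right) = - 46 \left(16 + 0 + 0\right) = \left(-46\right) 16 = -736$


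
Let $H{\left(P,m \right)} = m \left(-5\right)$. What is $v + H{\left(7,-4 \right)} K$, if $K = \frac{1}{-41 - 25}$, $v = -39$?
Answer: $- \frac{1297}{33} \approx -39.303$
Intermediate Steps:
$H{\left(P,m \right)} = - 5 m$
$K = - \frac{1}{66}$ ($K = \frac{1}{-66} = - \frac{1}{66} \approx -0.015152$)
$v + H{\left(7,-4 \right)} K = -39 + \left(-5\right) \left(-4\right) \left(- \frac{1}{66}\right) = -39 + 20 \left(- \frac{1}{66}\right) = -39 - \frac{10}{33} = - \frac{1297}{33}$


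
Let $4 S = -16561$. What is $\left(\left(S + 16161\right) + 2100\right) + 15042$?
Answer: $\frac{116651}{4} \approx 29163.0$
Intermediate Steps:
$S = - \frac{16561}{4}$ ($S = \frac{1}{4} \left(-16561\right) = - \frac{16561}{4} \approx -4140.3$)
$\left(\left(S + 16161\right) + 2100\right) + 15042 = \left(\left(- \frac{16561}{4} + 16161\right) + 2100\right) + 15042 = \left(\frac{48083}{4} + 2100\right) + 15042 = \frac{56483}{4} + 15042 = \frac{116651}{4}$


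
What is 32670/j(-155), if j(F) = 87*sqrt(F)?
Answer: -2178*I*sqrt(155)/899 ≈ -30.162*I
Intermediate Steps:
32670/j(-155) = 32670/((87*sqrt(-155))) = 32670/((87*(I*sqrt(155)))) = 32670/((87*I*sqrt(155))) = 32670*(-I*sqrt(155)/13485) = -2178*I*sqrt(155)/899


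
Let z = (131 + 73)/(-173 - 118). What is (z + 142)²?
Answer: 187854436/9409 ≈ 19965.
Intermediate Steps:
z = -68/97 (z = 204/(-291) = 204*(-1/291) = -68/97 ≈ -0.70103)
(z + 142)² = (-68/97 + 142)² = (13706/97)² = 187854436/9409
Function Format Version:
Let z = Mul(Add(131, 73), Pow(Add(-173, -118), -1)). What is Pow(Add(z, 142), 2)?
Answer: Rational(187854436, 9409) ≈ 19965.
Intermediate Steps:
z = Rational(-68, 97) (z = Mul(204, Pow(-291, -1)) = Mul(204, Rational(-1, 291)) = Rational(-68, 97) ≈ -0.70103)
Pow(Add(z, 142), 2) = Pow(Add(Rational(-68, 97), 142), 2) = Pow(Rational(13706, 97), 2) = Rational(187854436, 9409)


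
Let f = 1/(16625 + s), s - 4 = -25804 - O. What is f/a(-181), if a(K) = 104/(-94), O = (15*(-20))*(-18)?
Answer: 47/757900 ≈ 6.2014e-5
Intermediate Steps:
O = 5400 (O = -300*(-18) = 5400)
s = -31200 (s = 4 + (-25804 - 1*5400) = 4 + (-25804 - 5400) = 4 - 31204 = -31200)
a(K) = -52/47 (a(K) = 104*(-1/94) = -52/47)
f = -1/14575 (f = 1/(16625 - 31200) = 1/(-14575) = -1/14575 ≈ -6.8611e-5)
f/a(-181) = -1/(14575*(-52/47)) = -1/14575*(-47/52) = 47/757900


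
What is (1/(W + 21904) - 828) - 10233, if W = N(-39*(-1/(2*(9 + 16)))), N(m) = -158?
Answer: -240532505/21746 ≈ -11061.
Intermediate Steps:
W = -158
(1/(W + 21904) - 828) - 10233 = (1/(-158 + 21904) - 828) - 10233 = (1/21746 - 828) - 10233 = -18005687/21746 - 10233 = -240532505/21746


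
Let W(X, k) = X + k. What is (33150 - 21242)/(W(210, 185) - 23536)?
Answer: -11908/23141 ≈ -0.51458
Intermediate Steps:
(33150 - 21242)/(W(210, 185) - 23536) = (33150 - 21242)/((210 + 185) - 23536) = 11908/(395 - 23536) = 11908/(-23141) = 11908*(-1/23141) = -11908/23141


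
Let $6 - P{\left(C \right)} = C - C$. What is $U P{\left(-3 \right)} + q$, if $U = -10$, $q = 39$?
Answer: $-21$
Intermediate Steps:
$P{\left(C \right)} = 6$ ($P{\left(C \right)} = 6 - \left(C - C\right) = 6 - 0 = 6 + 0 = 6$)
$U P{\left(-3 \right)} + q = \left(-10\right) 6 + 39 = -60 + 39 = -21$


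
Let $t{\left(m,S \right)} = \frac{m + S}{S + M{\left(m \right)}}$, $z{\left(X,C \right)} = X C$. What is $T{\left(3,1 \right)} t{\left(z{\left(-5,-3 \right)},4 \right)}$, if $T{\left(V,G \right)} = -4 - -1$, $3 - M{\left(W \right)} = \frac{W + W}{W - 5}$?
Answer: $- \frac{57}{4} \approx -14.25$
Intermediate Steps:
$M{\left(W \right)} = 3 - \frac{2 W}{-5 + W}$ ($M{\left(W \right)} = 3 - \frac{W + W}{W - 5} = 3 - \frac{2 W}{-5 + W}$)
$z{\left(X,C \right)} = C X$
$t{\left(m,S \right)} = \frac{S + m}{S + \frac{-15 + m}{-5 + m}}$ ($t{\left(m,S \right)} = \frac{m + S}{S + \frac{-15 + m}{-5 + m}} = \frac{S + m}{S + \frac{-15 + m}{-5 + m}}$)
$T{\left(V,G \right)} = -3$ ($T{\left(V,G \right)} = -4 + 1 = -3$)
$T{\left(3,1 \right)} t{\left(z{\left(-5,-3 \right)},4 \right)} = - 3 \frac{\left(-5 - -15\right) \left(4 - -15\right)}{-15 - -15 + 4 \left(-5 - -15\right)} = - 3 \frac{\left(-5 + 15\right) \left(4 + 15\right)}{-15 + 15 + 4 \left(-5 + 15\right)} = - 3 \frac{1}{-15 + 15 + 4 \cdot 10} \cdot 10 \cdot 19 = - 3 \frac{1}{-15 + 15 + 40} \cdot 10 \cdot 19 = - 3 \cdot \frac{1}{40} \cdot 10 \cdot 19 = \left(-3\right) \frac{19}{4} = - \frac{57}{4}$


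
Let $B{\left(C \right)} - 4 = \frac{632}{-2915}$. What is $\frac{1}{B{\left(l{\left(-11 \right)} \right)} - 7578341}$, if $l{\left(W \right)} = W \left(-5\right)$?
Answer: $- \frac{2915}{22090852987} \approx -1.3195 \cdot 10^{-7}$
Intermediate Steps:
$l{\left(W \right)} = - 5 W$
$B{\left(C \right)} = \frac{11028}{2915}$ ($B{\left(C \right)} = 4 + \frac{632}{-2915} = 4 + 632 \left(- \frac{1}{2915}\right) = 4 - \frac{632}{2915} = \frac{11028}{2915}$)
$\frac{1}{B{\left(l{\left(-11 \right)} \right)} - 7578341} = \frac{1}{\frac{11028}{2915} - 7578341} = \frac{1}{- \frac{22090852987}{2915}} = - \frac{2915}{22090852987}$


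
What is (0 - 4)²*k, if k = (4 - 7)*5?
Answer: -240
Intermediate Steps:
k = -15 (k = -3*5 = -15)
(0 - 4)²*k = (0 - 4)²*(-15) = (-4)²*(-15) = 16*(-15) = -240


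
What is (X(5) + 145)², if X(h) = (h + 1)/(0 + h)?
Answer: 534361/25 ≈ 21374.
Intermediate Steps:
X(h) = (1 + h)/h
(X(5) + 145)² = ((1 + 5)/5 + 145)² = ((⅕)*6 + 145)² = (6/5 + 145)² = (731/5)² = 534361/25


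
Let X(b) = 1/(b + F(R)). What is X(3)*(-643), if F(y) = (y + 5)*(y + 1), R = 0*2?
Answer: -643/8 ≈ -80.375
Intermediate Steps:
R = 0
F(y) = (1 + y)*(5 + y) (F(y) = (5 + y)*(1 + y) = (1 + y)*(5 + y))
X(b) = 1/(5 + b) (X(b) = 1/(b + (5 + 0² + 6*0)) = 1/(b + (5 + 0 + 0)) = 1/(b + 5) = 1/(5 + b))
X(3)*(-643) = -643/(5 + 3) = -643/8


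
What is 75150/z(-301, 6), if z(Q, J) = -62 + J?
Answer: -37575/28 ≈ -1342.0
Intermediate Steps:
75150/z(-301, 6) = 75150/(-62 + 6) = 75150/(-56) = 75150*(-1/56) = -37575/28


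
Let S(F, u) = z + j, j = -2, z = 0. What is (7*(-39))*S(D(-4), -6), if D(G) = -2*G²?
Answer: 546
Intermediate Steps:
S(F, u) = -2 (S(F, u) = 0 - 2 = -2)
(7*(-39))*S(D(-4), -6) = (7*(-39))*(-2) = -273*(-2) = 546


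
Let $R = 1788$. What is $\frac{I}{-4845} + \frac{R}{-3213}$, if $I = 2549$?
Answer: $- \frac{110149}{101745} \approx -1.0826$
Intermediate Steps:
$\frac{I}{-4845} + \frac{R}{-3213} = \frac{2549}{-4845} + \frac{1788}{-3213} = 2549 \left(- \frac{1}{4845}\right) + 1788 \left(- \frac{1}{3213}\right) = - \frac{2549}{4845} - \frac{596}{1071} = - \frac{110149}{101745}$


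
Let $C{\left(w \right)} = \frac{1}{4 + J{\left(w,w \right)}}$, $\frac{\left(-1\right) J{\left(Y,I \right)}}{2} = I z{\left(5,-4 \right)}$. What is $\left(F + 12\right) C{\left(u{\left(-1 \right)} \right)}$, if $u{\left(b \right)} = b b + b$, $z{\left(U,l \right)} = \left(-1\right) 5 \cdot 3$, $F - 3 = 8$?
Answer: $\frac{23}{4} \approx 5.75$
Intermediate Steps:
$F = 11$ ($F = 3 + 8 = 11$)
$z{\left(U,l \right)} = -15$ ($z{\left(U,l \right)} = \left(-5\right) 3 = -15$)
$u{\left(b \right)} = b + b^{2}$ ($u{\left(b \right)} = b^{2} + b = b + b^{2}$)
$J{\left(Y,I \right)} = 30 I$ ($J{\left(Y,I \right)} = - 2 I \left(-15\right) = - 2 \left(- 15 I\right) = 30 I$)
$C{\left(w \right)} = \frac{1}{4 + 30 w}$
$\left(F + 12\right) C{\left(u{\left(-1 \right)} \right)} = \left(11 + 12\right) \frac{1}{2 \left(2 + 15 \left(- (1 - 1)\right)\right)} = 23 \frac{1}{2 \left(2 + 15 \left(\left(-1\right) 0\right)\right)} = 23 \frac{1}{2 \left(2 + 15 \cdot 0\right)} = 23 \frac{1}{2 \left(2 + 0\right)} = 23 \frac{1}{2 \cdot 2} = 23 \cdot \frac{1}{2} \cdot \frac{1}{2} = 23 \cdot \frac{1}{4} = \frac{23}{4}$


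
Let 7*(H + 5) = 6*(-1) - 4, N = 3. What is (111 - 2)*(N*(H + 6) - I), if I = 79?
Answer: -61258/7 ≈ -8751.1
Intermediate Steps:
H = -45/7 (H = -5 + (6*(-1) - 4)/7 = -5 + (-6 - 4)/7 = -5 + (⅐)*(-10) = -5 - 10/7 = -45/7 ≈ -6.4286)
(111 - 2)*(N*(H + 6) - I) = (111 - 2)*(3*(-45/7 + 6) - 1*79) = 109*(3*(-3/7) - 79) = 109*(-9/7 - 79) = 109*(-562/7) = -61258/7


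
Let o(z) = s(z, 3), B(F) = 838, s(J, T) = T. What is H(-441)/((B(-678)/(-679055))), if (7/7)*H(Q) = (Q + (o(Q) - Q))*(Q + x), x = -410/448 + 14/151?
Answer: 30443807304495/28344512 ≈ 1.0741e+6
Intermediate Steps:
o(z) = 3
x = -27819/33824 (x = -410*1/448 + 14*(1/151) = -205/224 + 14/151 = -27819/33824 ≈ -0.82246)
H(Q) = -83457/33824 + 3*Q (H(Q) = (Q + (3 - Q))*(Q - 27819/33824) = 3*(-27819/33824 + Q) = -83457/33824 + 3*Q)
H(-441)/((B(-678)/(-679055))) = (-83457/33824 + 3*(-441))/((838/(-679055))) = (-83457/33824 - 1323)/((838*(-1/679055))) = -44832609/(33824*(-838/679055)) = -44832609/33824*(-679055/838) = 30443807304495/28344512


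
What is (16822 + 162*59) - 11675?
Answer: 14705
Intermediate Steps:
(16822 + 162*59) - 11675 = (16822 + 9558) - 11675 = 26380 - 11675 = 14705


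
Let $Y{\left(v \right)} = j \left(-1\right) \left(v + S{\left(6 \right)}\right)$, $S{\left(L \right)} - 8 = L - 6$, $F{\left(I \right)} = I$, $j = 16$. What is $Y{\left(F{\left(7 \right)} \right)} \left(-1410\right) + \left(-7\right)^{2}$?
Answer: $338449$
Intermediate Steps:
$S{\left(L \right)} = 2 + L$ ($S{\left(L \right)} = 8 + \left(L - 6\right) = 8 + \left(-6 + L\right) = 2 + L$)
$Y{\left(v \right)} = -128 - 16 v$ ($Y{\left(v \right)} = 16 \left(-1\right) \left(v + \left(2 + 6\right)\right) = - 16 \left(v + 8\right) = - 16 \left(8 + v\right) = -128 - 16 v$)
$Y{\left(F{\left(7 \right)} \right)} \left(-1410\right) + \left(-7\right)^{2} = \left(-128 - 112\right) \left(-1410\right) + \left(-7\right)^{2} = \left(-128 - 112\right) \left(-1410\right) + 49 = \left(-240\right) \left(-1410\right) + 49 = 338400 + 49 = 338449$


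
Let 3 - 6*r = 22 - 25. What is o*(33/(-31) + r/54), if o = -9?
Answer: 1751/186 ≈ 9.4140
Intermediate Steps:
r = 1 (r = ½ - (22 - 25)/6 = ½ - ⅙*(-3) = ½ + ½ = 1)
o*(33/(-31) + r/54) = -9*(33/(-31) + 1/54) = -9*(33*(-1/31) + 1*(1/54)) = -9*(-33/31 + 1/54) = -9*(-1751/1674) = 1751/186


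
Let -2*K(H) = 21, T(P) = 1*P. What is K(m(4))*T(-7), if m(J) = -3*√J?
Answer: 147/2 ≈ 73.500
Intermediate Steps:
T(P) = P
K(H) = -21/2 (K(H) = -½*21 = -21/2)
K(m(4))*T(-7) = -21/2*(-7) = 147/2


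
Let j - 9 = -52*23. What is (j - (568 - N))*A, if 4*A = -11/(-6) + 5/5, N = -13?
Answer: -3757/3 ≈ -1252.3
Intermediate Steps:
A = 17/24 (A = (-11/(-6) + 5/5)/4 = (-11*(-⅙) + 5*(⅕))/4 = (11/6 + 1)/4 = (¼)*(17/6) = 17/24 ≈ 0.70833)
j = -1187 (j = 9 - 52*23 = 9 - 1196 = -1187)
(j - (568 - N))*A = (-1187 - (568 - 1*(-13)))*(17/24) = (-1187 - (568 + 13))*(17/24) = (-1187 - 1*581)*(17/24) = (-1187 - 581)*(17/24) = -1768*17/24 = -3757/3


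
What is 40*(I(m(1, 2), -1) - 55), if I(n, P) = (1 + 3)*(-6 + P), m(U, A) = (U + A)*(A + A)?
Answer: -3320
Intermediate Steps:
m(U, A) = 2*A*(A + U) (m(U, A) = (A + U)*(2*A) = 2*A*(A + U))
I(n, P) = -24 + 4*P (I(n, P) = 4*(-6 + P) = -24 + 4*P)
40*(I(m(1, 2), -1) - 55) = 40*((-24 + 4*(-1)) - 55) = 40*((-24 - 4) - 55) = 40*(-28 - 55) = 40*(-83) = -3320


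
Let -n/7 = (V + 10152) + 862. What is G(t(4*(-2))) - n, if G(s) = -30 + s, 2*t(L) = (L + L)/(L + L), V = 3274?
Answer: 199973/2 ≈ 99987.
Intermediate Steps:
t(L) = ½ (t(L) = ((L + L)/(L + L))/2 = ((2*L)/((2*L)))/2 = ((2*L)*(1/(2*L)))/2 = (½)*1 = ½)
n = -100016 (n = -7*((3274 + 10152) + 862) = -7*(13426 + 862) = -7*14288 = -100016)
G(t(4*(-2))) - n = (-30 + ½) - 1*(-100016) = -59/2 + 100016 = 199973/2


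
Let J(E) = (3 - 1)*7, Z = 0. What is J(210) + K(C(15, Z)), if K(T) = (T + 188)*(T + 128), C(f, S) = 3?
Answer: 25035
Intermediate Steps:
J(E) = 14 (J(E) = 2*7 = 14)
K(T) = (128 + T)*(188 + T) (K(T) = (188 + T)*(128 + T) = (128 + T)*(188 + T))
J(210) + K(C(15, Z)) = 14 + (24064 + 3² + 316*3) = 14 + (24064 + 9 + 948) = 14 + 25021 = 25035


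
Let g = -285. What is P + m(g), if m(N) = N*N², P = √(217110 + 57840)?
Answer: -23149125 + 15*√1222 ≈ -2.3149e+7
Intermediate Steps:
P = 15*√1222 (P = √274950 = 15*√1222 ≈ 524.36)
m(N) = N³
P + m(g) = 15*√1222 + (-285)³ = 15*√1222 - 23149125 = -23149125 + 15*√1222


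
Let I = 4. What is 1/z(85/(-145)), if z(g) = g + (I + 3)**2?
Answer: 29/1404 ≈ 0.020655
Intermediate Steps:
z(g) = 49 + g (z(g) = g + (4 + 3)**2 = g + 7**2 = g + 49 = 49 + g)
1/z(85/(-145)) = 1/(49 + 85/(-145)) = 1/(49 + 85*(-1/145)) = 1/(49 - 17/29) = 1/(1404/29) = 29/1404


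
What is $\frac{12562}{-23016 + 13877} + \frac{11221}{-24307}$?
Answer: $- \frac{407893253}{222141673} \approx -1.8362$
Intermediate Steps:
$\frac{12562}{-23016 + 13877} + \frac{11221}{-24307} = \frac{12562}{-9139} + 11221 \left(- \frac{1}{24307}\right) = 12562 \left(- \frac{1}{9139}\right) - \frac{11221}{24307} = - \frac{12562}{9139} - \frac{11221}{24307} = - \frac{407893253}{222141673}$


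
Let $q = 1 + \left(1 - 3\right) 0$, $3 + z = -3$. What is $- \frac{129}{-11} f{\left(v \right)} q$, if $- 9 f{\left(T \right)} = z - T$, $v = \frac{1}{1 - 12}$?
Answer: $\frac{2795}{363} \approx 7.6997$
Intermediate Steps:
$z = -6$ ($z = -3 - 3 = -6$)
$v = - \frac{1}{11}$ ($v = \frac{1}{-11} = - \frac{1}{11} \approx -0.090909$)
$q = 1$ ($q = 1 + \left(1 - 3\right) 0 = 1 - 0 = 1 + 0 = 1$)
$f{\left(T \right)} = \frac{2}{3} + \frac{T}{9}$ ($f{\left(T \right)} = - \frac{-6 - T}{9} = \frac{2}{3} + \frac{T}{9}$)
$- \frac{129}{-11} f{\left(v \right)} q = - \frac{129}{-11} \left(\frac{2}{3} + \frac{1}{9} \left(- \frac{1}{11}\right)\right) 1 = \left(-129\right) \left(- \frac{1}{11}\right) \left(\frac{2}{3} - \frac{1}{99}\right) 1 = \frac{129}{11} \cdot \frac{65}{99} \cdot 1 = \frac{2795}{363} \cdot 1 = \frac{2795}{363}$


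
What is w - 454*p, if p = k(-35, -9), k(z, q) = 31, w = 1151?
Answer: -12923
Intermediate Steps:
p = 31
w - 454*p = 1151 - 454*31 = 1151 - 14074 = -12923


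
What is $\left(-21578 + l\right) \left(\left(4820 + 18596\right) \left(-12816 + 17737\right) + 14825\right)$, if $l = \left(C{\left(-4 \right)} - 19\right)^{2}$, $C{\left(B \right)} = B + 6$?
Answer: $-2453449974729$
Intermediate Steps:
$C{\left(B \right)} = 6 + B$
$l = 289$ ($l = \left(\left(6 - 4\right) - 19\right)^{2} = \left(2 - 19\right)^{2} = \left(-17\right)^{2} = 289$)
$\left(-21578 + l\right) \left(\left(4820 + 18596\right) \left(-12816 + 17737\right) + 14825\right) = \left(-21578 + 289\right) \left(\left(4820 + 18596\right) \left(-12816 + 17737\right) + 14825\right) = - 21289 \left(23416 \cdot 4921 + 14825\right) = - 21289 \left(115230136 + 14825\right) = \left(-21289\right) 115244961 = -2453449974729$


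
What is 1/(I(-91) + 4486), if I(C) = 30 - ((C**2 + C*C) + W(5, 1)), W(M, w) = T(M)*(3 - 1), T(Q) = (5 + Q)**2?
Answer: -1/12246 ≈ -8.1659e-5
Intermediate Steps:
W(M, w) = 2*(5 + M)**2 (W(M, w) = (5 + M)**2*(3 - 1) = (5 + M)**2*2 = 2*(5 + M)**2)
I(C) = -170 - 2*C**2 (I(C) = 30 - ((C**2 + C*C) + 2*(5 + 5)**2) = 30 - ((C**2 + C**2) + 2*10**2) = 30 - (2*C**2 + 2*100) = 30 - (2*C**2 + 200) = 30 - (200 + 2*C**2) = 30 + (-200 - 2*C**2) = -170 - 2*C**2)
1/(I(-91) + 4486) = 1/((-170 - 2*(-91)**2) + 4486) = 1/((-170 - 2*8281) + 4486) = 1/((-170 - 16562) + 4486) = 1/(-16732 + 4486) = 1/(-12246) = -1/12246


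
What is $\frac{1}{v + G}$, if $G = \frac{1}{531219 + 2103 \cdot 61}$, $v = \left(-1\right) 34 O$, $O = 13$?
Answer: $- \frac{659502}{291499883} \approx -0.0022624$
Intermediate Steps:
$v = -442$ ($v = \left(-1\right) 34 \cdot 13 = \left(-34\right) 13 = -442$)
$G = \frac{1}{659502}$ ($G = \frac{1}{531219 + 128283} = \frac{1}{659502} \approx 1.5163 \cdot 10^{-6}$)
$\frac{1}{v + G} = \frac{1}{-442 + \frac{1}{659502}} = \frac{1}{- \frac{291499883}{659502}} = - \frac{659502}{291499883}$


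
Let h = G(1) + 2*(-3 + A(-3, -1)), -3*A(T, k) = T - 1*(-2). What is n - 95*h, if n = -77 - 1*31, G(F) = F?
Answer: 911/3 ≈ 303.67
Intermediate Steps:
n = -108 (n = -77 - 31 = -108)
A(T, k) = -⅔ - T/3 (A(T, k) = -(T - 1*(-2))/3 = -(T + 2)/3 = -(2 + T)/3 = -⅔ - T/3)
h = -13/3 (h = 1 + 2*(-3 + (-⅔ - ⅓*(-3))) = 1 + 2*(-3 + (-⅔ + 1)) = 1 + 2*(-3 + ⅓) = 1 + 2*(-8/3) = 1 - 16/3 = -13/3 ≈ -4.3333)
n - 95*h = -108 - 95*(-13/3) = -108 + 1235/3 = 911/3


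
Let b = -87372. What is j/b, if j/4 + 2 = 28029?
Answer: -28027/21843 ≈ -1.2831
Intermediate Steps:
j = 112108 (j = -8 + 4*28029 = -8 + 112116 = 112108)
j/b = 112108/(-87372) = 112108*(-1/87372) = -28027/21843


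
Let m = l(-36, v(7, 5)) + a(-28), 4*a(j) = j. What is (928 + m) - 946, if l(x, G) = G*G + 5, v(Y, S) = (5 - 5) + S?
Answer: 5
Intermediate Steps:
v(Y, S) = S (v(Y, S) = 0 + S = S)
l(x, G) = 5 + G² (l(x, G) = G² + 5 = 5 + G²)
a(j) = j/4
m = 23 (m = (5 + 5²) + (¼)*(-28) = (5 + 25) - 7 = 30 - 7 = 23)
(928 + m) - 946 = (928 + 23) - 946 = 951 - 946 = 5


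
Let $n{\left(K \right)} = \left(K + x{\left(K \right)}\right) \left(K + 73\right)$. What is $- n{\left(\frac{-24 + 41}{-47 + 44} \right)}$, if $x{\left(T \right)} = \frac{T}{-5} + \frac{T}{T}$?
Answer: $\frac{10706}{45} \approx 237.91$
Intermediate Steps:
$x{\left(T \right)} = 1 - \frac{T}{5}$ ($x{\left(T \right)} = T \left(- \frac{1}{5}\right) + 1 = - \frac{T}{5} + 1 = 1 - \frac{T}{5}$)
$n{\left(K \right)} = \left(1 + \frac{4 K}{5}\right) \left(73 + K\right)$ ($n{\left(K \right)} = \left(K - \left(-1 + \frac{K}{5}\right)\right) \left(K + 73\right) = \left(1 + \frac{4 K}{5}\right) \left(73 + K\right)$)
$- n{\left(\frac{-24 + 41}{-47 + 44} \right)} = - (73 + \frac{4 \left(\frac{-24 + 41}{-47 + 44}\right)^{2}}{5} + \frac{297 \frac{-24 + 41}{-47 + 44}}{5}) = - (73 + \frac{4 \left(\frac{17}{-3}\right)^{2}}{5} + \frac{297 \frac{17}{-3}}{5}) = - (73 + \frac{4 \left(17 \left(- \frac{1}{3}\right)\right)^{2}}{5} + \frac{297 \cdot 17 \left(- \frac{1}{3}\right)}{5}) = - (73 + \frac{4 \left(- \frac{17}{3}\right)^{2}}{5} + \frac{297}{5} \left(- \frac{17}{3}\right)) = - (73 + \frac{4}{5} \cdot \frac{289}{9} - \frac{1683}{5}) = - (73 + \frac{1156}{45} - \frac{1683}{5}) = \left(-1\right) \left(- \frac{10706}{45}\right) = \frac{10706}{45}$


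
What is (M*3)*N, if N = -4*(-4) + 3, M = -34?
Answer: -1938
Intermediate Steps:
N = 19 (N = 16 + 3 = 19)
(M*3)*N = -34*3*19 = -102*19 = -1938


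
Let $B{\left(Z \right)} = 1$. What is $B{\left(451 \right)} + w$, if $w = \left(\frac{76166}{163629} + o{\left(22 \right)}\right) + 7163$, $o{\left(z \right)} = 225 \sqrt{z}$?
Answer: $\frac{1172314322}{163629} + 225 \sqrt{22} \approx 8219.8$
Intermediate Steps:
$w = \frac{1172150693}{163629} + 225 \sqrt{22}$ ($w = \left(\frac{76166}{163629} + 225 \sqrt{22}\right) + 7163 = \frac{1172150693}{163629} + 225 \sqrt{22} \approx 8218.8$)
$B{\left(451 \right)} + w = 1 + \left(\frac{1172150693}{163629} + 225 \sqrt{22}\right) = \frac{1172314322}{163629} + 225 \sqrt{22}$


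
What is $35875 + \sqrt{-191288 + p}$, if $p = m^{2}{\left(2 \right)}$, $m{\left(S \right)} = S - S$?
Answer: $35875 + 2 i \sqrt{47822} \approx 35875.0 + 437.36 i$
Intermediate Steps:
$m{\left(S \right)} = 0$
$p = 0$ ($p = 0^{2} = 0$)
$35875 + \sqrt{-191288 + p} = 35875 + \sqrt{-191288 + 0} = 35875 + \sqrt{-191288} = 35875 + 2 i \sqrt{47822}$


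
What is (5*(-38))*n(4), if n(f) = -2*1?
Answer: 380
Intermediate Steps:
n(f) = -2
(5*(-38))*n(4) = (5*(-38))*(-2) = -190*(-2) = 380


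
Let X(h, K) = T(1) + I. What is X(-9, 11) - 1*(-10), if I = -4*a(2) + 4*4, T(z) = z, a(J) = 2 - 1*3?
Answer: 31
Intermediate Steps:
a(J) = -1 (a(J) = 2 - 3 = -1)
I = 20 (I = -4*(-1) + 4*4 = 4 + 16 = 20)
X(h, K) = 21 (X(h, K) = 1 + 20 = 21)
X(-9, 11) - 1*(-10) = 21 - 1*(-10) = 21 + 10 = 31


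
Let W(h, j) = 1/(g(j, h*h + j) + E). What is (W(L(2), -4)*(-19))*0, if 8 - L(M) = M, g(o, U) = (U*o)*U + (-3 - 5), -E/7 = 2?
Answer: 0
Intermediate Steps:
E = -14 (E = -7*2 = -14)
g(o, U) = -8 + o*U² (g(o, U) = o*U² - 8 = -8 + o*U²)
L(M) = 8 - M
W(h, j) = 1/(-22 + j*(j + h²)²) (W(h, j) = 1/((-8 + j*(h*h + j)²) - 14) = 1/((-8 + j*(h² + j)²) - 14) = 1/((-8 + j*(j + h²)²) - 14) = 1/(-22 + j*(j + h²)²))
(W(L(2), -4)*(-19))*0 = (-19/(-22 - 4*(-4 + (8 - 1*2)²)²))*0 = (-19/(-22 - 4*(-4 + (8 - 2)²)²))*0 = (-19/(-22 - 4*(-4 + 6²)²))*0 = (-19/(-22 - 4*(-4 + 36)²))*0 = (-19/(-22 - 4*32²))*0 = (-19/(-22 - 4*1024))*0 = (-19/(-22 - 4096))*0 = (-19/(-4118))*0 = -1/4118*(-19)*0 = (19/4118)*0 = 0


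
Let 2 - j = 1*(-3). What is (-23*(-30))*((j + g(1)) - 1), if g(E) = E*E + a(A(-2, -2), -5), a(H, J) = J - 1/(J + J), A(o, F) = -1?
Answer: 69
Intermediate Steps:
j = 5 (j = 2 - (-3) = 2 - 1*(-3) = 2 + 3 = 5)
a(H, J) = J - 1/(2*J)
g(E) = -49/10 + E**2 (g(E) = E*E + (-5 - 1/2/(-5)) = E**2 + (-5 - 1/2*(-1/5)) = E**2 + (-5 + 1/10) = E**2 - 49/10 = -49/10 + E**2)
(-23*(-30))*((j + g(1)) - 1) = (-23*(-30))*((5 + (-49/10 + 1**2)) - 1) = 690*((5 + (-49/10 + 1)) - 1) = 690*((5 - 39/10) - 1) = 690*(11/10 - 1) = 690*(1/10) = 69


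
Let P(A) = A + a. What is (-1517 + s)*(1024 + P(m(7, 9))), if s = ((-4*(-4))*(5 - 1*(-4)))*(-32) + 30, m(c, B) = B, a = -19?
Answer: -6180330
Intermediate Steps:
P(A) = -19 + A (P(A) = A - 19 = -19 + A)
s = -4578 (s = (16*(5 + 4))*(-32) + 30 = (16*9)*(-32) + 30 = 144*(-32) + 30 = -4608 + 30 = -4578)
(-1517 + s)*(1024 + P(m(7, 9))) = (-1517 - 4578)*(1024 + (-19 + 9)) = -6095*(1024 - 10) = -6095*1014 = -6180330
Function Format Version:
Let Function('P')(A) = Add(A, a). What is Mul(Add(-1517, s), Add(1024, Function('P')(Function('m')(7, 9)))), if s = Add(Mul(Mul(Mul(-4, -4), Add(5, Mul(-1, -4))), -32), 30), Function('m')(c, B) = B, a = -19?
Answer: -6180330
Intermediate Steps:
Function('P')(A) = Add(-19, A) (Function('P')(A) = Add(A, -19) = Add(-19, A))
s = -4578 (s = Add(Mul(Mul(16, Add(5, 4)), -32), 30) = Add(Mul(Mul(16, 9), -32), 30) = Add(Mul(144, -32), 30) = Add(-4608, 30) = -4578)
Mul(Add(-1517, s), Add(1024, Function('P')(Function('m')(7, 9)))) = Mul(Add(-1517, -4578), Add(1024, Add(-19, 9))) = Mul(-6095, Add(1024, -10)) = Mul(-6095, 1014) = -6180330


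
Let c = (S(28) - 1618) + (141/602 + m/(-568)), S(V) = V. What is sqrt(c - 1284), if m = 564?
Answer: I*sqrt(1312958778999)/21371 ≈ 53.617*I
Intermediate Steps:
c = -33996105/21371 (c = (28 - 1618) + (141/602 + 564/(-568)) = -1590 + (141*(1/602) + 564*(-1/568)) = -1590 + (141/602 - 141/142) = -1590 - 16215/21371 = -33996105/21371 ≈ -1590.8)
sqrt(c - 1284) = sqrt(-33996105/21371 - 1284) = sqrt(-61436469/21371) = I*sqrt(1312958778999)/21371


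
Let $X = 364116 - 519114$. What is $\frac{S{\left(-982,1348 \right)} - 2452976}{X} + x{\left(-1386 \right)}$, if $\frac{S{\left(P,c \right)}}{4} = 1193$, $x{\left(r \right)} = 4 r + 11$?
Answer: $- \frac{142525955}{25833} \approx -5517.2$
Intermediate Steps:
$x{\left(r \right)} = 11 + 4 r$
$X = -154998$ ($X = 364116 - 519114 = -154998$)
$S{\left(P,c \right)} = 4772$ ($S{\left(P,c \right)} = 4 \cdot 1193 = 4772$)
$\frac{S{\left(-982,1348 \right)} - 2452976}{X} + x{\left(-1386 \right)} = \frac{4772 - 2452976}{-154998} + \left(11 + 4 \left(-1386\right)\right) = \left(4772 - 2452976\right) \left(- \frac{1}{154998}\right) + \left(11 - 5544\right) = \left(-2448204\right) \left(- \frac{1}{154998}\right) - 5533 = \frac{408034}{25833} - 5533 = - \frac{142525955}{25833}$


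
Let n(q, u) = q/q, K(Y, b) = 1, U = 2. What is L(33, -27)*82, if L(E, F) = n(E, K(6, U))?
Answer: 82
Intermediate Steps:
n(q, u) = 1
L(E, F) = 1
L(33, -27)*82 = 1*82 = 82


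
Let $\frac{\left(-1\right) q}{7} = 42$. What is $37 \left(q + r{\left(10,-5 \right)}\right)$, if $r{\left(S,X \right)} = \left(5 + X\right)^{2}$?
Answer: $-10878$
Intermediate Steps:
$q = -294$ ($q = \left(-7\right) 42 = -294$)
$37 \left(q + r{\left(10,-5 \right)}\right) = 37 \left(-294 + \left(5 - 5\right)^{2}\right) = 37 \left(-294 + 0^{2}\right) = 37 \left(-294 + 0\right) = 37 \left(-294\right) = -10878$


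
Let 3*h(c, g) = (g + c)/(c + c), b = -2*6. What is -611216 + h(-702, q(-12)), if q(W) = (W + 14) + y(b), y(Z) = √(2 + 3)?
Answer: -643610273/1053 - √5/4212 ≈ -6.1122e+5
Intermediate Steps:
b = -12
y(Z) = √5
q(W) = 14 + W + √5 (q(W) = (W + 14) + √5 = (14 + W) + √5 = 14 + W + √5)
h(c, g) = (c + g)/(6*c) (h(c, g) = ((g + c)/(c + c))/3 = ((c + g)/((2*c)))/3 = ((c + g)*(1/(2*c)))/3 = ((c + g)/(2*c))/3 = (c + g)/(6*c))
-611216 + h(-702, q(-12)) = -611216 + (⅙)*(-702 + (14 - 12 + √5))/(-702) = -611216 + (⅙)*(-1/702)*(-702 + (2 + √5)) = -611216 + (⅙)*(-1/702)*(-700 + √5) = -611216 + (175/1053 - √5/4212) = -643610273/1053 - √5/4212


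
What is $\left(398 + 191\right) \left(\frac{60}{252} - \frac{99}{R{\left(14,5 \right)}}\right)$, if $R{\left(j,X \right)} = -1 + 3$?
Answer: $- \frac{1218641}{42} \approx -29015.0$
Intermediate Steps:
$R{\left(j,X \right)} = 2$
$\left(398 + 191\right) \left(\frac{60}{252} - \frac{99}{R{\left(14,5 \right)}}\right) = \left(398 + 191\right) \left(\frac{60}{252} - \frac{99}{2}\right) = 589 \left(60 \cdot \frac{1}{252} - \frac{99}{2}\right) = 589 \left(\frac{5}{21} - \frac{99}{2}\right) = 589 \left(- \frac{2069}{42}\right) = - \frac{1218641}{42}$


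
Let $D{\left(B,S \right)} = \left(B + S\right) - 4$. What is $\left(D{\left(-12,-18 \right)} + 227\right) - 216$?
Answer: $-23$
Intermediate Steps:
$D{\left(B,S \right)} = -4 + B + S$
$\left(D{\left(-12,-18 \right)} + 227\right) - 216 = \left(\left(-4 - 12 - 18\right) + 227\right) - 216 = \left(-34 + 227\right) - 216 = 193 - 216 = -23$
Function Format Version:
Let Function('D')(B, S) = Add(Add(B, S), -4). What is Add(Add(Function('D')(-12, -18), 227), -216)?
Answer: -23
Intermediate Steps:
Function('D')(B, S) = Add(-4, B, S)
Add(Add(Function('D')(-12, -18), 227), -216) = Add(Add(Add(-4, -12, -18), 227), -216) = Add(Add(-34, 227), -216) = Add(193, -216) = -23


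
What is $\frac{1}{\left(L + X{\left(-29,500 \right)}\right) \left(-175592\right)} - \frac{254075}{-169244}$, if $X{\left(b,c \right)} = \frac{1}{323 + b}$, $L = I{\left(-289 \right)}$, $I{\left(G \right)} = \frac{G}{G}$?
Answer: $\frac{411279492977}{273961821005} \approx 1.5012$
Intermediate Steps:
$I{\left(G \right)} = 1$
$L = 1$
$\frac{1}{\left(L + X{\left(-29,500 \right)}\right) \left(-175592\right)} - \frac{254075}{-169244} = \frac{1}{\left(1 + \frac{1}{323 - 29}\right) \left(-175592\right)} - \frac{254075}{-169244} = \frac{1}{1 + \frac{1}{294}} \left(- \frac{1}{175592}\right) - - \frac{254075}{169244} = \frac{1}{1 + \frac{1}{294}} \left(- \frac{1}{175592}\right) + \frac{254075}{169244} = \frac{1}{\frac{295}{294}} \left(- \frac{1}{175592}\right) + \frac{254075}{169244} = \frac{294}{295} \left(- \frac{1}{175592}\right) + \frac{254075}{169244} = - \frac{147}{25899820} + \frac{254075}{169244} = \frac{411279492977}{273961821005}$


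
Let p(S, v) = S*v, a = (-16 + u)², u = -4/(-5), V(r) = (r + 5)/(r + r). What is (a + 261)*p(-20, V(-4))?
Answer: 12301/10 ≈ 1230.1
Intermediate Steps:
V(r) = (5 + r)/(2*r) (V(r) = (5 + r)/((2*r)) = (5 + r)*(1/(2*r)) = (5 + r)/(2*r))
u = ⅘ (u = -4*(-⅕) = ⅘ ≈ 0.80000)
a = 5776/25 (a = (-16 + ⅘)² = (-76/5)² = 5776/25 ≈ 231.04)
(a + 261)*p(-20, V(-4)) = (5776/25 + 261)*(-10*(5 - 4)/(-4)) = 12301*(-10*(-1)/4)/25 = 12301*(-20*(-⅛))/25 = (12301/25)*(5/2) = 12301/10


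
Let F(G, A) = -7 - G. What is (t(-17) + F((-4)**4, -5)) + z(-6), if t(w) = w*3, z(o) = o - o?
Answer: -314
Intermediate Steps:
z(o) = 0
t(w) = 3*w
(t(-17) + F((-4)**4, -5)) + z(-6) = (3*(-17) + (-7 - 1*(-4)**4)) + 0 = (-51 + (-7 - 1*256)) + 0 = (-51 + (-7 - 256)) + 0 = (-51 - 263) + 0 = -314 + 0 = -314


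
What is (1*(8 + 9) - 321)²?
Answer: 92416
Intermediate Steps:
(1*(8 + 9) - 321)² = (1*17 - 321)² = (17 - 321)² = (-304)² = 92416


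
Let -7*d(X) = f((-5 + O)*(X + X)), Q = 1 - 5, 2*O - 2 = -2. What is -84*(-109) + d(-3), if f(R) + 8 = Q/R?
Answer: 961502/105 ≈ 9157.2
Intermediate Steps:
O = 0 (O = 1 + (½)*(-2) = 1 - 1 = 0)
Q = -4
f(R) = -8 - 4/R
d(X) = 8/7 - 2/(35*X) (d(X) = -(-8 - 4*1/((-5 + 0)*(X + X)))/7 = -(-8 - 4*(-1/(10*X)))/7 = -(-8 - (-2)/(5*X))/7 = -(-8 + 2/(5*X))/7 = 8/7 - 2/(35*X))
-84*(-109) + d(-3) = -84*(-109) + (2/35)*(-1 + 20*(-3))/(-3) = 9156 + (2/35)*(-⅓)*(-1 - 60) = 9156 + (2/35)*(-⅓)*(-61) = 9156 + 122/105 = 961502/105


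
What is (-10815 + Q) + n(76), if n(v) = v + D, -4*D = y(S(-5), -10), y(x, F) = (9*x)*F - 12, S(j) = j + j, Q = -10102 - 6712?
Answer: -27775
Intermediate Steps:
Q = -16814
S(j) = 2*j
y(x, F) = -12 + 9*F*x (y(x, F) = 9*F*x - 12 = -12 + 9*F*x)
D = -222 (D = -(-12 + 9*(-10)*(2*(-5)))/4 = -(-12 + 9*(-10)*(-10))/4 = -(-12 + 900)/4 = -1/4*888 = -222)
n(v) = -222 + v (n(v) = v - 222 = -222 + v)
(-10815 + Q) + n(76) = (-10815 - 16814) + (-222 + 76) = -27629 - 146 = -27775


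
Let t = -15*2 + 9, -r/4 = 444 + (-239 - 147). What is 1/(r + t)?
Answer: -1/253 ≈ -0.0039526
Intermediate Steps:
r = -232 (r = -4*(444 + (-239 - 147)) = -4*(444 - 386) = -4*58 = -232)
t = -21 (t = -30 + 9 = -21)
1/(r + t) = 1/(-232 - 21) = 1/(-253) = -1/253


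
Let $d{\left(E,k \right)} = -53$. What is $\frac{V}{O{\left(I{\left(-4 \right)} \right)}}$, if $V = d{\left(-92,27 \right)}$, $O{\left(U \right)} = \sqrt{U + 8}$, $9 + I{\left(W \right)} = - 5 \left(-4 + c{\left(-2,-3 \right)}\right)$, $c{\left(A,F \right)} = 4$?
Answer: $53 i \approx 53.0 i$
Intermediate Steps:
$I{\left(W \right)} = -9$ ($I{\left(W \right)} = -9 - 5 \left(-4 + 4\right) = -9 - 0 = -9 + 0 = -9$)
$O{\left(U \right)} = \sqrt{8 + U}$
$V = -53$
$\frac{V}{O{\left(I{\left(-4 \right)} \right)}} = - \frac{53}{\sqrt{8 - 9}} = - \frac{53}{\sqrt{-1}} = - \frac{53}{i} = - 53 \left(- i\right) = 53 i$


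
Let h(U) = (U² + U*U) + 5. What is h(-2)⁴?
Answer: 28561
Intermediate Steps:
h(U) = 5 + 2*U² (h(U) = (U² + U²) + 5 = 2*U² + 5 = 5 + 2*U²)
h(-2)⁴ = (5 + 2*(-2)²)⁴ = (5 + 2*4)⁴ = (5 + 8)⁴ = 13⁴ = 28561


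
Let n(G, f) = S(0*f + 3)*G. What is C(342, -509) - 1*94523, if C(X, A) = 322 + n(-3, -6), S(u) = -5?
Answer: -94186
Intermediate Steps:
n(G, f) = -5*G
C(X, A) = 337 (C(X, A) = 322 - 5*(-3) = 322 + 15 = 337)
C(342, -509) - 1*94523 = 337 - 1*94523 = 337 - 94523 = -94186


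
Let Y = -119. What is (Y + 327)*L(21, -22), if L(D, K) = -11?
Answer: -2288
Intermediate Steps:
(Y + 327)*L(21, -22) = (-119 + 327)*(-11) = 208*(-11) = -2288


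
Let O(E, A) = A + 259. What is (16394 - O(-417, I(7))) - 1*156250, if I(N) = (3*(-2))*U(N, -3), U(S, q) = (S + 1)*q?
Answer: -140259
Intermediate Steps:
U(S, q) = q*(1 + S) (U(S, q) = (1 + S)*q = q*(1 + S))
I(N) = 18 + 18*N (I(N) = (3*(-2))*(-3*(1 + N)) = -6*(-3 - 3*N) = 18 + 18*N)
O(E, A) = 259 + A
(16394 - O(-417, I(7))) - 1*156250 = (16394 - (259 + (18 + 18*7))) - 1*156250 = (16394 - (259 + (18 + 126))) - 156250 = (16394 - (259 + 144)) - 156250 = (16394 - 1*403) - 156250 = (16394 - 403) - 156250 = 15991 - 156250 = -140259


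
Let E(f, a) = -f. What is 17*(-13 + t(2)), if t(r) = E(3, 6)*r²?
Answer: -425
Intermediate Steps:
t(r) = -3*r² (t(r) = (-1*3)*r² = -3*r²)
17*(-13 + t(2)) = 17*(-13 - 3*2²) = 17*(-13 - 3*4) = 17*(-13 - 12) = 17*(-25) = -425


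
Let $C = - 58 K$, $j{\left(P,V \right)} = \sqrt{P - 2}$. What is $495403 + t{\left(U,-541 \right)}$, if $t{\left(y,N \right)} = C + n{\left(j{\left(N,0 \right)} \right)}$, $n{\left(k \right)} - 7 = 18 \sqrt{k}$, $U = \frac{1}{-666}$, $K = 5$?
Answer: $495120 + 18 \sqrt[4]{-543} \approx 4.9518 \cdot 10^{5} + 61.441 i$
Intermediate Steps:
$j{\left(P,V \right)} = \sqrt{-2 + P}$
$U = - \frac{1}{666} \approx -0.0015015$
$n{\left(k \right)} = 7 + 18 \sqrt{k}$
$C = -290$ ($C = \left(-58\right) 5 = -290$)
$t{\left(y,N \right)} = -283 + 18 \sqrt[4]{-2 + N}$ ($t{\left(y,N \right)} = -290 + \left(7 + 18 \sqrt{\sqrt{-2 + N}}\right) = -290 + \left(7 + 18 \sqrt[4]{-2 + N}\right) = -283 + 18 \sqrt[4]{-2 + N}$)
$495403 + t{\left(U,-541 \right)} = 495403 - \left(283 - 18 \sqrt[4]{-2 - 541}\right) = 495403 - \left(283 - 18 \sqrt[4]{-543}\right) = 495120 + 18 \sqrt[4]{-543}$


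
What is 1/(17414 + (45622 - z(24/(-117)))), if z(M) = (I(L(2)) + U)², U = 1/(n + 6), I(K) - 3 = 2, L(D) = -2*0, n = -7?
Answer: 1/63020 ≈ 1.5868e-5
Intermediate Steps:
L(D) = 0
I(K) = 5 (I(K) = 3 + 2 = 5)
U = -1 (U = 1/(-7 + 6) = 1/(-1) = -1)
z(M) = 16 (z(M) = (5 - 1)² = 4² = 16)
1/(17414 + (45622 - z(24/(-117)))) = 1/(17414 + (45622 - 1*16)) = 1/(17414 + (45622 - 16)) = 1/(17414 + 45606) = 1/63020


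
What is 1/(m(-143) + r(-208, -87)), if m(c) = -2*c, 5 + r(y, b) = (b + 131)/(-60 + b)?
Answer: 147/41263 ≈ 0.0035625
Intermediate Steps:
r(y, b) = -5 + (131 + b)/(-60 + b) (r(y, b) = -5 + (b + 131)/(-60 + b) = -5 + (131 + b)/(-60 + b))
1/(m(-143) + r(-208, -87)) = 1/(-2*(-143) + (431 - 4*(-87))/(-60 - 87)) = 1/(286 + (431 + 348)/(-147)) = 1/(286 - 1/147*779) = 1/(286 - 779/147) = 1/(41263/147) = 147/41263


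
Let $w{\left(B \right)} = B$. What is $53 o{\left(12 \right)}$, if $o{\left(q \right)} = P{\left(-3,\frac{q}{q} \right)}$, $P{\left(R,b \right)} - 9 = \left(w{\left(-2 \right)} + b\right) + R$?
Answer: $265$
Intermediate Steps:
$P{\left(R,b \right)} = 7 + R + b$ ($P{\left(R,b \right)} = 9 + \left(\left(-2 + b\right) + R\right) = 9 + \left(-2 + R + b\right) = 7 + R + b$)
$o{\left(q \right)} = 5$ ($o{\left(q \right)} = 7 - 3 + \frac{q}{q} = 7 - 3 + 1 = 5$)
$53 o{\left(12 \right)} = 53 \cdot 5 = 265$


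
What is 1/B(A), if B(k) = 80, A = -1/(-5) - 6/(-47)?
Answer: 1/80 ≈ 0.012500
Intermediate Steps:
A = 77/235 (A = -1*(-⅕) - 6*(-1/47) = ⅕ + 6/47 = 77/235 ≈ 0.32766)
1/B(A) = 1/80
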